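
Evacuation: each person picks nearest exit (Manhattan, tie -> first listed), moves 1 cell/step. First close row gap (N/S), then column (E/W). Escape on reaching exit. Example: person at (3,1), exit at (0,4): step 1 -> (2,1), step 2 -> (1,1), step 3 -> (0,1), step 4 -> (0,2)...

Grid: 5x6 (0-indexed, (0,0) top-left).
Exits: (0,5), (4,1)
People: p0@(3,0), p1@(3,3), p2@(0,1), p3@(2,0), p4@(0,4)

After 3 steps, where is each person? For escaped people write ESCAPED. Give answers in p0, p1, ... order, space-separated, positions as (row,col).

Step 1: p0:(3,0)->(4,0) | p1:(3,3)->(4,3) | p2:(0,1)->(0,2) | p3:(2,0)->(3,0) | p4:(0,4)->(0,5)->EXIT
Step 2: p0:(4,0)->(4,1)->EXIT | p1:(4,3)->(4,2) | p2:(0,2)->(0,3) | p3:(3,0)->(4,0) | p4:escaped
Step 3: p0:escaped | p1:(4,2)->(4,1)->EXIT | p2:(0,3)->(0,4) | p3:(4,0)->(4,1)->EXIT | p4:escaped

ESCAPED ESCAPED (0,4) ESCAPED ESCAPED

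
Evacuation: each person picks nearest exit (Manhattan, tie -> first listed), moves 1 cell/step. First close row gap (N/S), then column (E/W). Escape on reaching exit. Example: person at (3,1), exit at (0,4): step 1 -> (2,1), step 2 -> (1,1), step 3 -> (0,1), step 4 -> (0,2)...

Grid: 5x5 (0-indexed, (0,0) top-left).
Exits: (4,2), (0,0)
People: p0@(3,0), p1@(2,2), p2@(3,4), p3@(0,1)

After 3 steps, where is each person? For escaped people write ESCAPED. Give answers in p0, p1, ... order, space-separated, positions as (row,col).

Step 1: p0:(3,0)->(4,0) | p1:(2,2)->(3,2) | p2:(3,4)->(4,4) | p3:(0,1)->(0,0)->EXIT
Step 2: p0:(4,0)->(4,1) | p1:(3,2)->(4,2)->EXIT | p2:(4,4)->(4,3) | p3:escaped
Step 3: p0:(4,1)->(4,2)->EXIT | p1:escaped | p2:(4,3)->(4,2)->EXIT | p3:escaped

ESCAPED ESCAPED ESCAPED ESCAPED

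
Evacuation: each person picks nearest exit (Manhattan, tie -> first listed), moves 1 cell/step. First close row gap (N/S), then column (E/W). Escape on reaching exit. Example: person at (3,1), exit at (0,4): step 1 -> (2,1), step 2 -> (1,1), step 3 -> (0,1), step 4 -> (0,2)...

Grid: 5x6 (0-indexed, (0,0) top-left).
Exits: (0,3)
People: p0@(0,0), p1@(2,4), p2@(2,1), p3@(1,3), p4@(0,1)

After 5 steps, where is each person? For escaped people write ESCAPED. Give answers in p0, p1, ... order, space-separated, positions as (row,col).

Step 1: p0:(0,0)->(0,1) | p1:(2,4)->(1,4) | p2:(2,1)->(1,1) | p3:(1,3)->(0,3)->EXIT | p4:(0,1)->(0,2)
Step 2: p0:(0,1)->(0,2) | p1:(1,4)->(0,4) | p2:(1,1)->(0,1) | p3:escaped | p4:(0,2)->(0,3)->EXIT
Step 3: p0:(0,2)->(0,3)->EXIT | p1:(0,4)->(0,3)->EXIT | p2:(0,1)->(0,2) | p3:escaped | p4:escaped
Step 4: p0:escaped | p1:escaped | p2:(0,2)->(0,3)->EXIT | p3:escaped | p4:escaped

ESCAPED ESCAPED ESCAPED ESCAPED ESCAPED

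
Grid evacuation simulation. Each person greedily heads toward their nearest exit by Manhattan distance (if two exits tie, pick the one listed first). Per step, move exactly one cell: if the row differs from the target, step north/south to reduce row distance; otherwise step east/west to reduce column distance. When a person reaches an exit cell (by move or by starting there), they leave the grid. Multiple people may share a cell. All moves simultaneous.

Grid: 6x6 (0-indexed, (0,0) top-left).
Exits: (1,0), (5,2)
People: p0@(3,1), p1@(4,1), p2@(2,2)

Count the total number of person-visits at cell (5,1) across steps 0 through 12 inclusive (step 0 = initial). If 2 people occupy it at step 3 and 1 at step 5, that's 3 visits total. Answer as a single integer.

Step 0: p0@(3,1) p1@(4,1) p2@(2,2) -> at (5,1): 0 [-], cum=0
Step 1: p0@(2,1) p1@(5,1) p2@(1,2) -> at (5,1): 1 [p1], cum=1
Step 2: p0@(1,1) p1@ESC p2@(1,1) -> at (5,1): 0 [-], cum=1
Step 3: p0@ESC p1@ESC p2@ESC -> at (5,1): 0 [-], cum=1
Total visits = 1

Answer: 1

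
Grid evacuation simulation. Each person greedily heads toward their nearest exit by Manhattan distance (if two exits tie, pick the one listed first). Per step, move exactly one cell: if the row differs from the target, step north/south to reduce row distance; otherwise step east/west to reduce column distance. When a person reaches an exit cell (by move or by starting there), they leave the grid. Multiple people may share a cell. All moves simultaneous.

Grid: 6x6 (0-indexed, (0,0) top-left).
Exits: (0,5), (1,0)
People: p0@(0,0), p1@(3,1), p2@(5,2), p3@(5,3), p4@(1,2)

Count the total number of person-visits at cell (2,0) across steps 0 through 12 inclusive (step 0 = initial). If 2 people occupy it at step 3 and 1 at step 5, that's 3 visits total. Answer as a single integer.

Answer: 0

Derivation:
Step 0: p0@(0,0) p1@(3,1) p2@(5,2) p3@(5,3) p4@(1,2) -> at (2,0): 0 [-], cum=0
Step 1: p0@ESC p1@(2,1) p2@(4,2) p3@(4,3) p4@(1,1) -> at (2,0): 0 [-], cum=0
Step 2: p0@ESC p1@(1,1) p2@(3,2) p3@(3,3) p4@ESC -> at (2,0): 0 [-], cum=0
Step 3: p0@ESC p1@ESC p2@(2,2) p3@(2,3) p4@ESC -> at (2,0): 0 [-], cum=0
Step 4: p0@ESC p1@ESC p2@(1,2) p3@(1,3) p4@ESC -> at (2,0): 0 [-], cum=0
Step 5: p0@ESC p1@ESC p2@(1,1) p3@(0,3) p4@ESC -> at (2,0): 0 [-], cum=0
Step 6: p0@ESC p1@ESC p2@ESC p3@(0,4) p4@ESC -> at (2,0): 0 [-], cum=0
Step 7: p0@ESC p1@ESC p2@ESC p3@ESC p4@ESC -> at (2,0): 0 [-], cum=0
Total visits = 0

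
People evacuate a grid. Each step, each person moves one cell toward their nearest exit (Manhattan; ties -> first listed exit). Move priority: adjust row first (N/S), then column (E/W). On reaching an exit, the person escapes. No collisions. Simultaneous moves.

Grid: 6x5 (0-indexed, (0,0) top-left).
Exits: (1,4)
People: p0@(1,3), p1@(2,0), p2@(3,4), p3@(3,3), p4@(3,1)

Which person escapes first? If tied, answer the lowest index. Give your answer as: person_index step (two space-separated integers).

Answer: 0 1

Derivation:
Step 1: p0:(1,3)->(1,4)->EXIT | p1:(2,0)->(1,0) | p2:(3,4)->(2,4) | p3:(3,3)->(2,3) | p4:(3,1)->(2,1)
Step 2: p0:escaped | p1:(1,0)->(1,1) | p2:(2,4)->(1,4)->EXIT | p3:(2,3)->(1,3) | p4:(2,1)->(1,1)
Step 3: p0:escaped | p1:(1,1)->(1,2) | p2:escaped | p3:(1,3)->(1,4)->EXIT | p4:(1,1)->(1,2)
Step 4: p0:escaped | p1:(1,2)->(1,3) | p2:escaped | p3:escaped | p4:(1,2)->(1,3)
Step 5: p0:escaped | p1:(1,3)->(1,4)->EXIT | p2:escaped | p3:escaped | p4:(1,3)->(1,4)->EXIT
Exit steps: [1, 5, 2, 3, 5]
First to escape: p0 at step 1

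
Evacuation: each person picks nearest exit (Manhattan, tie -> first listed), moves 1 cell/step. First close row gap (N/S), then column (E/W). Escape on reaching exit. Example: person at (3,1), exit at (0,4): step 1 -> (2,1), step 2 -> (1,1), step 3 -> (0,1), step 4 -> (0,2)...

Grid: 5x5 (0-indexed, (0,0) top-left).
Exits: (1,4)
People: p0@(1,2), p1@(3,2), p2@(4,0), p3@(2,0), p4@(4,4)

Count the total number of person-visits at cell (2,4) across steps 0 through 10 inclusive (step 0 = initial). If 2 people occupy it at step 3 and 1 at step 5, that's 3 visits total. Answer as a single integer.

Answer: 1

Derivation:
Step 0: p0@(1,2) p1@(3,2) p2@(4,0) p3@(2,0) p4@(4,4) -> at (2,4): 0 [-], cum=0
Step 1: p0@(1,3) p1@(2,2) p2@(3,0) p3@(1,0) p4@(3,4) -> at (2,4): 0 [-], cum=0
Step 2: p0@ESC p1@(1,2) p2@(2,0) p3@(1,1) p4@(2,4) -> at (2,4): 1 [p4], cum=1
Step 3: p0@ESC p1@(1,3) p2@(1,0) p3@(1,2) p4@ESC -> at (2,4): 0 [-], cum=1
Step 4: p0@ESC p1@ESC p2@(1,1) p3@(1,3) p4@ESC -> at (2,4): 0 [-], cum=1
Step 5: p0@ESC p1@ESC p2@(1,2) p3@ESC p4@ESC -> at (2,4): 0 [-], cum=1
Step 6: p0@ESC p1@ESC p2@(1,3) p3@ESC p4@ESC -> at (2,4): 0 [-], cum=1
Step 7: p0@ESC p1@ESC p2@ESC p3@ESC p4@ESC -> at (2,4): 0 [-], cum=1
Total visits = 1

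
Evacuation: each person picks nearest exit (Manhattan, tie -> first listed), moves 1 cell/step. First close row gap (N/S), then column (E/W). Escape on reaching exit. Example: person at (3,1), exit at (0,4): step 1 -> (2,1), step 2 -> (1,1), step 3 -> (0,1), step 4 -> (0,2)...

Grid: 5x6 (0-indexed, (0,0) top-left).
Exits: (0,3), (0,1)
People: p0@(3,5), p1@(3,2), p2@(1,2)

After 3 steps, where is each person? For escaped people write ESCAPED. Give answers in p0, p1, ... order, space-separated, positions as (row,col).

Step 1: p0:(3,5)->(2,5) | p1:(3,2)->(2,2) | p2:(1,2)->(0,2)
Step 2: p0:(2,5)->(1,5) | p1:(2,2)->(1,2) | p2:(0,2)->(0,3)->EXIT
Step 3: p0:(1,5)->(0,5) | p1:(1,2)->(0,2) | p2:escaped

(0,5) (0,2) ESCAPED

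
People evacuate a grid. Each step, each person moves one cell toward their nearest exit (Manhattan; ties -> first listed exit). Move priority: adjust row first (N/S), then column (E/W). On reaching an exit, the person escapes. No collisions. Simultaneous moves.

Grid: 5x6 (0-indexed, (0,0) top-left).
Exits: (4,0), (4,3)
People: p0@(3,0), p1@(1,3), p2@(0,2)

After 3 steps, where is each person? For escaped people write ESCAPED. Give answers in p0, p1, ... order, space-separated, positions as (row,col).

Step 1: p0:(3,0)->(4,0)->EXIT | p1:(1,3)->(2,3) | p2:(0,2)->(1,2)
Step 2: p0:escaped | p1:(2,3)->(3,3) | p2:(1,2)->(2,2)
Step 3: p0:escaped | p1:(3,3)->(4,3)->EXIT | p2:(2,2)->(3,2)

ESCAPED ESCAPED (3,2)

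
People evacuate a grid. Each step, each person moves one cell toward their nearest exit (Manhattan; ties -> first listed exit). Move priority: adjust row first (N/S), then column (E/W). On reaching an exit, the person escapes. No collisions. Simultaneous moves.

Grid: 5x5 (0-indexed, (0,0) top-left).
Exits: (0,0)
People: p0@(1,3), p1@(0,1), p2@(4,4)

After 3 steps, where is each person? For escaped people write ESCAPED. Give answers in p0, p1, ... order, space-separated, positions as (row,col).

Step 1: p0:(1,3)->(0,3) | p1:(0,1)->(0,0)->EXIT | p2:(4,4)->(3,4)
Step 2: p0:(0,3)->(0,2) | p1:escaped | p2:(3,4)->(2,4)
Step 3: p0:(0,2)->(0,1) | p1:escaped | p2:(2,4)->(1,4)

(0,1) ESCAPED (1,4)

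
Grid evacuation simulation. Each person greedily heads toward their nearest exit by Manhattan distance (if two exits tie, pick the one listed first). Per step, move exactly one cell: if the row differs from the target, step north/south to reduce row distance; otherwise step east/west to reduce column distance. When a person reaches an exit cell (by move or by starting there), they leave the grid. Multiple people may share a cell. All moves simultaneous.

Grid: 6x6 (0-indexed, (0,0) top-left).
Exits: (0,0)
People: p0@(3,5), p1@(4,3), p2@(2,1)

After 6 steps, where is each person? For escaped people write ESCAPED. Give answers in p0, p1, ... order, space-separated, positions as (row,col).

Step 1: p0:(3,5)->(2,5) | p1:(4,3)->(3,3) | p2:(2,1)->(1,1)
Step 2: p0:(2,5)->(1,5) | p1:(3,3)->(2,3) | p2:(1,1)->(0,1)
Step 3: p0:(1,5)->(0,5) | p1:(2,3)->(1,3) | p2:(0,1)->(0,0)->EXIT
Step 4: p0:(0,5)->(0,4) | p1:(1,3)->(0,3) | p2:escaped
Step 5: p0:(0,4)->(0,3) | p1:(0,3)->(0,2) | p2:escaped
Step 6: p0:(0,3)->(0,2) | p1:(0,2)->(0,1) | p2:escaped

(0,2) (0,1) ESCAPED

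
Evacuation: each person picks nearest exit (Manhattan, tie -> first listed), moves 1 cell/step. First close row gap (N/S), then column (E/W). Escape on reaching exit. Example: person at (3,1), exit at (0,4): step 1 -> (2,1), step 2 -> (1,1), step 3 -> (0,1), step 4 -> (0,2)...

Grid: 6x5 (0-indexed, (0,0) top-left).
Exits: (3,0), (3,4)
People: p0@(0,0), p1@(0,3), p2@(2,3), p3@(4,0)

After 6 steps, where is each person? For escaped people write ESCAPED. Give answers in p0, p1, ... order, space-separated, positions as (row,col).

Step 1: p0:(0,0)->(1,0) | p1:(0,3)->(1,3) | p2:(2,3)->(3,3) | p3:(4,0)->(3,0)->EXIT
Step 2: p0:(1,0)->(2,0) | p1:(1,3)->(2,3) | p2:(3,3)->(3,4)->EXIT | p3:escaped
Step 3: p0:(2,0)->(3,0)->EXIT | p1:(2,3)->(3,3) | p2:escaped | p3:escaped
Step 4: p0:escaped | p1:(3,3)->(3,4)->EXIT | p2:escaped | p3:escaped

ESCAPED ESCAPED ESCAPED ESCAPED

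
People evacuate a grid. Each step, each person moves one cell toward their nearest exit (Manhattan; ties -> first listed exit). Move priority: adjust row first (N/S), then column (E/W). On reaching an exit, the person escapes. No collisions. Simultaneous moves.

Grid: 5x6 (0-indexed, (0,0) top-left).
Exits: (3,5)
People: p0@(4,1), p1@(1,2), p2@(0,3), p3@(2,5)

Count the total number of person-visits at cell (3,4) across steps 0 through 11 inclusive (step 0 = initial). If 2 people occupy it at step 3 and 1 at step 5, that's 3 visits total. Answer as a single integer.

Step 0: p0@(4,1) p1@(1,2) p2@(0,3) p3@(2,5) -> at (3,4): 0 [-], cum=0
Step 1: p0@(3,1) p1@(2,2) p2@(1,3) p3@ESC -> at (3,4): 0 [-], cum=0
Step 2: p0@(3,2) p1@(3,2) p2@(2,3) p3@ESC -> at (3,4): 0 [-], cum=0
Step 3: p0@(3,3) p1@(3,3) p2@(3,3) p3@ESC -> at (3,4): 0 [-], cum=0
Step 4: p0@(3,4) p1@(3,4) p2@(3,4) p3@ESC -> at (3,4): 3 [p0,p1,p2], cum=3
Step 5: p0@ESC p1@ESC p2@ESC p3@ESC -> at (3,4): 0 [-], cum=3
Total visits = 3

Answer: 3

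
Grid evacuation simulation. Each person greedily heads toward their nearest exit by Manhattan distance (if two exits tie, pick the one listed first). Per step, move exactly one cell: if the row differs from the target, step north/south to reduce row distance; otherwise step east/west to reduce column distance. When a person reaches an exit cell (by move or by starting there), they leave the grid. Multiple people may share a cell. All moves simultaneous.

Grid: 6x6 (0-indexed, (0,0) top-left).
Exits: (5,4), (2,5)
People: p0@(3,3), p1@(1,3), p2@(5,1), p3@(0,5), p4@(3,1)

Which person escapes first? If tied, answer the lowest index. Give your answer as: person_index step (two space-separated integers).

Step 1: p0:(3,3)->(4,3) | p1:(1,3)->(2,3) | p2:(5,1)->(5,2) | p3:(0,5)->(1,5) | p4:(3,1)->(4,1)
Step 2: p0:(4,3)->(5,3) | p1:(2,3)->(2,4) | p2:(5,2)->(5,3) | p3:(1,5)->(2,5)->EXIT | p4:(4,1)->(5,1)
Step 3: p0:(5,3)->(5,4)->EXIT | p1:(2,4)->(2,5)->EXIT | p2:(5,3)->(5,4)->EXIT | p3:escaped | p4:(5,1)->(5,2)
Step 4: p0:escaped | p1:escaped | p2:escaped | p3:escaped | p4:(5,2)->(5,3)
Step 5: p0:escaped | p1:escaped | p2:escaped | p3:escaped | p4:(5,3)->(5,4)->EXIT
Exit steps: [3, 3, 3, 2, 5]
First to escape: p3 at step 2

Answer: 3 2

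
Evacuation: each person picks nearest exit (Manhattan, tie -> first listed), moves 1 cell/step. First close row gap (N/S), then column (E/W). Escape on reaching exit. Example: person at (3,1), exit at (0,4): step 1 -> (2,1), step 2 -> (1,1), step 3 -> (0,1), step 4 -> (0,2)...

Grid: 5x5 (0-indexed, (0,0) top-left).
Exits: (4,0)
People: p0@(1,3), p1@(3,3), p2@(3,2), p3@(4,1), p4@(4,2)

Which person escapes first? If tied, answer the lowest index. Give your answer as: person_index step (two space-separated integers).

Answer: 3 1

Derivation:
Step 1: p0:(1,3)->(2,3) | p1:(3,3)->(4,3) | p2:(3,2)->(4,2) | p3:(4,1)->(4,0)->EXIT | p4:(4,2)->(4,1)
Step 2: p0:(2,3)->(3,3) | p1:(4,3)->(4,2) | p2:(4,2)->(4,1) | p3:escaped | p4:(4,1)->(4,0)->EXIT
Step 3: p0:(3,3)->(4,3) | p1:(4,2)->(4,1) | p2:(4,1)->(4,0)->EXIT | p3:escaped | p4:escaped
Step 4: p0:(4,3)->(4,2) | p1:(4,1)->(4,0)->EXIT | p2:escaped | p3:escaped | p4:escaped
Step 5: p0:(4,2)->(4,1) | p1:escaped | p2:escaped | p3:escaped | p4:escaped
Step 6: p0:(4,1)->(4,0)->EXIT | p1:escaped | p2:escaped | p3:escaped | p4:escaped
Exit steps: [6, 4, 3, 1, 2]
First to escape: p3 at step 1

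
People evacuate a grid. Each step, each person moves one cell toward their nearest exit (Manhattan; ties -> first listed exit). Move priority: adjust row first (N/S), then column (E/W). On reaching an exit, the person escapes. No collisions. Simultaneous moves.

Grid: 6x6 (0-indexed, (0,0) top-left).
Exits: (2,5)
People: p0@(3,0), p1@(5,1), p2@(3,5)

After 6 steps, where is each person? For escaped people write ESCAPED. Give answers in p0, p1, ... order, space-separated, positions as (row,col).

Step 1: p0:(3,0)->(2,0) | p1:(5,1)->(4,1) | p2:(3,5)->(2,5)->EXIT
Step 2: p0:(2,0)->(2,1) | p1:(4,1)->(3,1) | p2:escaped
Step 3: p0:(2,1)->(2,2) | p1:(3,1)->(2,1) | p2:escaped
Step 4: p0:(2,2)->(2,3) | p1:(2,1)->(2,2) | p2:escaped
Step 5: p0:(2,3)->(2,4) | p1:(2,2)->(2,3) | p2:escaped
Step 6: p0:(2,4)->(2,5)->EXIT | p1:(2,3)->(2,4) | p2:escaped

ESCAPED (2,4) ESCAPED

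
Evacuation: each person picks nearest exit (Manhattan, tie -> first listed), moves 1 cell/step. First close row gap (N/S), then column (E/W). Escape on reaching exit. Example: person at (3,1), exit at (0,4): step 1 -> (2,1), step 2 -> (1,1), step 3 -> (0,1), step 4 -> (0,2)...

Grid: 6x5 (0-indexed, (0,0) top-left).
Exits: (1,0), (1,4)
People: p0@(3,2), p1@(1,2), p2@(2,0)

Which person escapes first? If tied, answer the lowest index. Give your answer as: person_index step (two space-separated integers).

Answer: 2 1

Derivation:
Step 1: p0:(3,2)->(2,2) | p1:(1,2)->(1,1) | p2:(2,0)->(1,0)->EXIT
Step 2: p0:(2,2)->(1,2) | p1:(1,1)->(1,0)->EXIT | p2:escaped
Step 3: p0:(1,2)->(1,1) | p1:escaped | p2:escaped
Step 4: p0:(1,1)->(1,0)->EXIT | p1:escaped | p2:escaped
Exit steps: [4, 2, 1]
First to escape: p2 at step 1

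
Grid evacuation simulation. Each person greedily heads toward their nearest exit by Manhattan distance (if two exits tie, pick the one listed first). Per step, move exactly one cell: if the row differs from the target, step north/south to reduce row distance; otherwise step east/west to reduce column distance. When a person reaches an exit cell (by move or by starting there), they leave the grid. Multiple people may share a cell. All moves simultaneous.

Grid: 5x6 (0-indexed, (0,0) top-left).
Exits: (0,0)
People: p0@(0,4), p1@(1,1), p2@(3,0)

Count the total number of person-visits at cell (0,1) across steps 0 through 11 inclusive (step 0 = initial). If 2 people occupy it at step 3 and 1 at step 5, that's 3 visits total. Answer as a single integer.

Step 0: p0@(0,4) p1@(1,1) p2@(3,0) -> at (0,1): 0 [-], cum=0
Step 1: p0@(0,3) p1@(0,1) p2@(2,0) -> at (0,1): 1 [p1], cum=1
Step 2: p0@(0,2) p1@ESC p2@(1,0) -> at (0,1): 0 [-], cum=1
Step 3: p0@(0,1) p1@ESC p2@ESC -> at (0,1): 1 [p0], cum=2
Step 4: p0@ESC p1@ESC p2@ESC -> at (0,1): 0 [-], cum=2
Total visits = 2

Answer: 2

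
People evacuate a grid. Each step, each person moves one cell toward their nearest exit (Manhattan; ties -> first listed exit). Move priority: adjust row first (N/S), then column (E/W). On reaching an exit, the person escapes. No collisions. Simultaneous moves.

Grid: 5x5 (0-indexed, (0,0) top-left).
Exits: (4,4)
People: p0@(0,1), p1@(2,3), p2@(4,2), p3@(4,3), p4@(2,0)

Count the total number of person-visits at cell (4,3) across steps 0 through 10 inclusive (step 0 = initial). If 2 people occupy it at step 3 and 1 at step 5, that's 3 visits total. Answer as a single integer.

Step 0: p0@(0,1) p1@(2,3) p2@(4,2) p3@(4,3) p4@(2,0) -> at (4,3): 1 [p3], cum=1
Step 1: p0@(1,1) p1@(3,3) p2@(4,3) p3@ESC p4@(3,0) -> at (4,3): 1 [p2], cum=2
Step 2: p0@(2,1) p1@(4,3) p2@ESC p3@ESC p4@(4,0) -> at (4,3): 1 [p1], cum=3
Step 3: p0@(3,1) p1@ESC p2@ESC p3@ESC p4@(4,1) -> at (4,3): 0 [-], cum=3
Step 4: p0@(4,1) p1@ESC p2@ESC p3@ESC p4@(4,2) -> at (4,3): 0 [-], cum=3
Step 5: p0@(4,2) p1@ESC p2@ESC p3@ESC p4@(4,3) -> at (4,3): 1 [p4], cum=4
Step 6: p0@(4,3) p1@ESC p2@ESC p3@ESC p4@ESC -> at (4,3): 1 [p0], cum=5
Step 7: p0@ESC p1@ESC p2@ESC p3@ESC p4@ESC -> at (4,3): 0 [-], cum=5
Total visits = 5

Answer: 5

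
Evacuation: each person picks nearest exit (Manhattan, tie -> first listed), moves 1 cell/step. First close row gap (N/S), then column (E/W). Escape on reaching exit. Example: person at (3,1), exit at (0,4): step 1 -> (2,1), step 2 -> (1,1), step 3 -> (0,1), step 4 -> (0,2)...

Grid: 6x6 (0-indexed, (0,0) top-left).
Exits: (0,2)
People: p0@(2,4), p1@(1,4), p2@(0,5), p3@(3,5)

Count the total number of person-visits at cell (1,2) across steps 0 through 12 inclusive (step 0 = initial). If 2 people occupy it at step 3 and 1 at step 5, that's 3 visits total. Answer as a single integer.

Step 0: p0@(2,4) p1@(1,4) p2@(0,5) p3@(3,5) -> at (1,2): 0 [-], cum=0
Step 1: p0@(1,4) p1@(0,4) p2@(0,4) p3@(2,5) -> at (1,2): 0 [-], cum=0
Step 2: p0@(0,4) p1@(0,3) p2@(0,3) p3@(1,5) -> at (1,2): 0 [-], cum=0
Step 3: p0@(0,3) p1@ESC p2@ESC p3@(0,5) -> at (1,2): 0 [-], cum=0
Step 4: p0@ESC p1@ESC p2@ESC p3@(0,4) -> at (1,2): 0 [-], cum=0
Step 5: p0@ESC p1@ESC p2@ESC p3@(0,3) -> at (1,2): 0 [-], cum=0
Step 6: p0@ESC p1@ESC p2@ESC p3@ESC -> at (1,2): 0 [-], cum=0
Total visits = 0

Answer: 0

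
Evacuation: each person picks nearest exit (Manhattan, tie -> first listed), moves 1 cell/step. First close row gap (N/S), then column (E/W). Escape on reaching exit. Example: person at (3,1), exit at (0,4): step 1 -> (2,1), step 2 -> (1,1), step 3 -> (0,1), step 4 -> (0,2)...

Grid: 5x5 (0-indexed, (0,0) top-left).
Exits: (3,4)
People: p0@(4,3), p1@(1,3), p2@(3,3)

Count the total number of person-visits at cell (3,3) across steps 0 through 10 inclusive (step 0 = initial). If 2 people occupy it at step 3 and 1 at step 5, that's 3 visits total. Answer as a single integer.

Step 0: p0@(4,3) p1@(1,3) p2@(3,3) -> at (3,3): 1 [p2], cum=1
Step 1: p0@(3,3) p1@(2,3) p2@ESC -> at (3,3): 1 [p0], cum=2
Step 2: p0@ESC p1@(3,3) p2@ESC -> at (3,3): 1 [p1], cum=3
Step 3: p0@ESC p1@ESC p2@ESC -> at (3,3): 0 [-], cum=3
Total visits = 3

Answer: 3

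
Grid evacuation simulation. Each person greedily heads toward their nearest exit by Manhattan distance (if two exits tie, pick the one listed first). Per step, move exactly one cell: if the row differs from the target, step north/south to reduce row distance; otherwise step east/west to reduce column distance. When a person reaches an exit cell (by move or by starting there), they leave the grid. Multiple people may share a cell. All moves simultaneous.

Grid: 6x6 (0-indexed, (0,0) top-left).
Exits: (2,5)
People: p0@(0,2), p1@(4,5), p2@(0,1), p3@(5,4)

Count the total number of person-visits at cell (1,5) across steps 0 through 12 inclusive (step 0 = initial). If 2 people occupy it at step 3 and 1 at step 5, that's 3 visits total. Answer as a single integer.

Step 0: p0@(0,2) p1@(4,5) p2@(0,1) p3@(5,4) -> at (1,5): 0 [-], cum=0
Step 1: p0@(1,2) p1@(3,5) p2@(1,1) p3@(4,4) -> at (1,5): 0 [-], cum=0
Step 2: p0@(2,2) p1@ESC p2@(2,1) p3@(3,4) -> at (1,5): 0 [-], cum=0
Step 3: p0@(2,3) p1@ESC p2@(2,2) p3@(2,4) -> at (1,5): 0 [-], cum=0
Step 4: p0@(2,4) p1@ESC p2@(2,3) p3@ESC -> at (1,5): 0 [-], cum=0
Step 5: p0@ESC p1@ESC p2@(2,4) p3@ESC -> at (1,5): 0 [-], cum=0
Step 6: p0@ESC p1@ESC p2@ESC p3@ESC -> at (1,5): 0 [-], cum=0
Total visits = 0

Answer: 0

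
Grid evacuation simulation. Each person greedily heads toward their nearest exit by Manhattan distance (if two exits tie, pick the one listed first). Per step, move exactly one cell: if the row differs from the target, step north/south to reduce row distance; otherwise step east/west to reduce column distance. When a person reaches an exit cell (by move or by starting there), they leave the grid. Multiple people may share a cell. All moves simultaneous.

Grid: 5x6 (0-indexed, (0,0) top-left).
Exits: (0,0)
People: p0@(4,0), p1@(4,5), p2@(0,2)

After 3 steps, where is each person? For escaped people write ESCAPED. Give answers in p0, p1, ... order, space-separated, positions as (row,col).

Step 1: p0:(4,0)->(3,0) | p1:(4,5)->(3,5) | p2:(0,2)->(0,1)
Step 2: p0:(3,0)->(2,0) | p1:(3,5)->(2,5) | p2:(0,1)->(0,0)->EXIT
Step 3: p0:(2,0)->(1,0) | p1:(2,5)->(1,5) | p2:escaped

(1,0) (1,5) ESCAPED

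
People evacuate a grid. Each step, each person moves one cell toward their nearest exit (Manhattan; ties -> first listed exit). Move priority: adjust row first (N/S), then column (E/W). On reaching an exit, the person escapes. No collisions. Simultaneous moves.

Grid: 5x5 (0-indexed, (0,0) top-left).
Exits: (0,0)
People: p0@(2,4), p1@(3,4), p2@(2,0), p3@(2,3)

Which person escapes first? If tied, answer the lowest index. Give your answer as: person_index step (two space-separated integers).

Answer: 2 2

Derivation:
Step 1: p0:(2,4)->(1,4) | p1:(3,4)->(2,4) | p2:(2,0)->(1,0) | p3:(2,3)->(1,3)
Step 2: p0:(1,4)->(0,4) | p1:(2,4)->(1,4) | p2:(1,0)->(0,0)->EXIT | p3:(1,3)->(0,3)
Step 3: p0:(0,4)->(0,3) | p1:(1,4)->(0,4) | p2:escaped | p3:(0,3)->(0,2)
Step 4: p0:(0,3)->(0,2) | p1:(0,4)->(0,3) | p2:escaped | p3:(0,2)->(0,1)
Step 5: p0:(0,2)->(0,1) | p1:(0,3)->(0,2) | p2:escaped | p3:(0,1)->(0,0)->EXIT
Step 6: p0:(0,1)->(0,0)->EXIT | p1:(0,2)->(0,1) | p2:escaped | p3:escaped
Step 7: p0:escaped | p1:(0,1)->(0,0)->EXIT | p2:escaped | p3:escaped
Exit steps: [6, 7, 2, 5]
First to escape: p2 at step 2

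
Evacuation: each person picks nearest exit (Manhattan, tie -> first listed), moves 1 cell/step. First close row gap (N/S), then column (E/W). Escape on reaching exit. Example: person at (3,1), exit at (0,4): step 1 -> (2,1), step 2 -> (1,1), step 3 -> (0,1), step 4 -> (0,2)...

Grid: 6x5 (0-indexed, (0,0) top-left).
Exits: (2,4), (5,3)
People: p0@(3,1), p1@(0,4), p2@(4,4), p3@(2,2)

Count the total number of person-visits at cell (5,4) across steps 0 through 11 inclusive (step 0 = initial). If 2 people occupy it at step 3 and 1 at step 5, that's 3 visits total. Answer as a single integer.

Answer: 0

Derivation:
Step 0: p0@(3,1) p1@(0,4) p2@(4,4) p3@(2,2) -> at (5,4): 0 [-], cum=0
Step 1: p0@(2,1) p1@(1,4) p2@(3,4) p3@(2,3) -> at (5,4): 0 [-], cum=0
Step 2: p0@(2,2) p1@ESC p2@ESC p3@ESC -> at (5,4): 0 [-], cum=0
Step 3: p0@(2,3) p1@ESC p2@ESC p3@ESC -> at (5,4): 0 [-], cum=0
Step 4: p0@ESC p1@ESC p2@ESC p3@ESC -> at (5,4): 0 [-], cum=0
Total visits = 0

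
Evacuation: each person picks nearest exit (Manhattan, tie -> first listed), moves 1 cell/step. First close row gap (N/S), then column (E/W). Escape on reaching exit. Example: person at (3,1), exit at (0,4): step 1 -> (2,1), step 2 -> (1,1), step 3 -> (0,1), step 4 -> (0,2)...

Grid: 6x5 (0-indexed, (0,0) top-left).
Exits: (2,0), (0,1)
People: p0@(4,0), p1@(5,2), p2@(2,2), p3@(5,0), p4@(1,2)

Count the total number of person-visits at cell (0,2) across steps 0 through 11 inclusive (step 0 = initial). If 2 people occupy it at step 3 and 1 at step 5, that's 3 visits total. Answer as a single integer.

Step 0: p0@(4,0) p1@(5,2) p2@(2,2) p3@(5,0) p4@(1,2) -> at (0,2): 0 [-], cum=0
Step 1: p0@(3,0) p1@(4,2) p2@(2,1) p3@(4,0) p4@(0,2) -> at (0,2): 1 [p4], cum=1
Step 2: p0@ESC p1@(3,2) p2@ESC p3@(3,0) p4@ESC -> at (0,2): 0 [-], cum=1
Step 3: p0@ESC p1@(2,2) p2@ESC p3@ESC p4@ESC -> at (0,2): 0 [-], cum=1
Step 4: p0@ESC p1@(2,1) p2@ESC p3@ESC p4@ESC -> at (0,2): 0 [-], cum=1
Step 5: p0@ESC p1@ESC p2@ESC p3@ESC p4@ESC -> at (0,2): 0 [-], cum=1
Total visits = 1

Answer: 1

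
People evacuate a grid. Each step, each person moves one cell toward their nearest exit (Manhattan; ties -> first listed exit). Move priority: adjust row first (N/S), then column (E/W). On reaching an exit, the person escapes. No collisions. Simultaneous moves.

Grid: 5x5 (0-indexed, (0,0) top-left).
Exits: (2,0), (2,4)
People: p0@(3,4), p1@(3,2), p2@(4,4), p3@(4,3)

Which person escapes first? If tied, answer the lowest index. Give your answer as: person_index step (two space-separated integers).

Step 1: p0:(3,4)->(2,4)->EXIT | p1:(3,2)->(2,2) | p2:(4,4)->(3,4) | p3:(4,3)->(3,3)
Step 2: p0:escaped | p1:(2,2)->(2,1) | p2:(3,4)->(2,4)->EXIT | p3:(3,3)->(2,3)
Step 3: p0:escaped | p1:(2,1)->(2,0)->EXIT | p2:escaped | p3:(2,3)->(2,4)->EXIT
Exit steps: [1, 3, 2, 3]
First to escape: p0 at step 1

Answer: 0 1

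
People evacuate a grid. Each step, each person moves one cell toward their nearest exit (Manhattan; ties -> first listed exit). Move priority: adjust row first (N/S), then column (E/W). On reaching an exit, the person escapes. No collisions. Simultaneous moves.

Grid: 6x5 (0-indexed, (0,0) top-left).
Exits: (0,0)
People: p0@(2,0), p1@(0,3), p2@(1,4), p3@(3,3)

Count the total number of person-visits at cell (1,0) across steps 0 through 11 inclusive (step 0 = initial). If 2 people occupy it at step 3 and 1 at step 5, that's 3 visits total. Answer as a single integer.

Answer: 1

Derivation:
Step 0: p0@(2,0) p1@(0,3) p2@(1,4) p3@(3,3) -> at (1,0): 0 [-], cum=0
Step 1: p0@(1,0) p1@(0,2) p2@(0,4) p3@(2,3) -> at (1,0): 1 [p0], cum=1
Step 2: p0@ESC p1@(0,1) p2@(0,3) p3@(1,3) -> at (1,0): 0 [-], cum=1
Step 3: p0@ESC p1@ESC p2@(0,2) p3@(0,3) -> at (1,0): 0 [-], cum=1
Step 4: p0@ESC p1@ESC p2@(0,1) p3@(0,2) -> at (1,0): 0 [-], cum=1
Step 5: p0@ESC p1@ESC p2@ESC p3@(0,1) -> at (1,0): 0 [-], cum=1
Step 6: p0@ESC p1@ESC p2@ESC p3@ESC -> at (1,0): 0 [-], cum=1
Total visits = 1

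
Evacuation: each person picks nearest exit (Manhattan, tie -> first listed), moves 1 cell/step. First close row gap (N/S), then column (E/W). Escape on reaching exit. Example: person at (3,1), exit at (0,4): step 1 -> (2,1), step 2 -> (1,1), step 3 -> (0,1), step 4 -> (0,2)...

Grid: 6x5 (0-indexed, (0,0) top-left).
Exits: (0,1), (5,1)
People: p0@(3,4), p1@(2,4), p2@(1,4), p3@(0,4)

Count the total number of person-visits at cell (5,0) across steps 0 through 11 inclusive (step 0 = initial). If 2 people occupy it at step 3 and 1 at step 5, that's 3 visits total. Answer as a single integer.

Step 0: p0@(3,4) p1@(2,4) p2@(1,4) p3@(0,4) -> at (5,0): 0 [-], cum=0
Step 1: p0@(4,4) p1@(1,4) p2@(0,4) p3@(0,3) -> at (5,0): 0 [-], cum=0
Step 2: p0@(5,4) p1@(0,4) p2@(0,3) p3@(0,2) -> at (5,0): 0 [-], cum=0
Step 3: p0@(5,3) p1@(0,3) p2@(0,2) p3@ESC -> at (5,0): 0 [-], cum=0
Step 4: p0@(5,2) p1@(0,2) p2@ESC p3@ESC -> at (5,0): 0 [-], cum=0
Step 5: p0@ESC p1@ESC p2@ESC p3@ESC -> at (5,0): 0 [-], cum=0
Total visits = 0

Answer: 0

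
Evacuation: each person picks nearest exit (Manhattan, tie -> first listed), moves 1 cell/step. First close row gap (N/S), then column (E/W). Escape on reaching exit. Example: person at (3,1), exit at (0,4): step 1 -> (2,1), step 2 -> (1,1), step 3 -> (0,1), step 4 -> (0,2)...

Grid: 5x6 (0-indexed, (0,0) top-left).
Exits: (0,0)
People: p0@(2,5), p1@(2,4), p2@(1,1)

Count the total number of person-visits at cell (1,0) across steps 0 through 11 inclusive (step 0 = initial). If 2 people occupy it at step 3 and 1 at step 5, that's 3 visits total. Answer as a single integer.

Step 0: p0@(2,5) p1@(2,4) p2@(1,1) -> at (1,0): 0 [-], cum=0
Step 1: p0@(1,5) p1@(1,4) p2@(0,1) -> at (1,0): 0 [-], cum=0
Step 2: p0@(0,5) p1@(0,4) p2@ESC -> at (1,0): 0 [-], cum=0
Step 3: p0@(0,4) p1@(0,3) p2@ESC -> at (1,0): 0 [-], cum=0
Step 4: p0@(0,3) p1@(0,2) p2@ESC -> at (1,0): 0 [-], cum=0
Step 5: p0@(0,2) p1@(0,1) p2@ESC -> at (1,0): 0 [-], cum=0
Step 6: p0@(0,1) p1@ESC p2@ESC -> at (1,0): 0 [-], cum=0
Step 7: p0@ESC p1@ESC p2@ESC -> at (1,0): 0 [-], cum=0
Total visits = 0

Answer: 0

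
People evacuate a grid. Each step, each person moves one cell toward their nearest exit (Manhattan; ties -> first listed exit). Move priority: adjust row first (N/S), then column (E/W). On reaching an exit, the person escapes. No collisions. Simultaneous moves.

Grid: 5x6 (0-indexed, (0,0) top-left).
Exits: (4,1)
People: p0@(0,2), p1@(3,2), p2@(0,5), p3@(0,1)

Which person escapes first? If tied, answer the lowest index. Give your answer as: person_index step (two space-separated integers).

Answer: 1 2

Derivation:
Step 1: p0:(0,2)->(1,2) | p1:(3,2)->(4,2) | p2:(0,5)->(1,5) | p3:(0,1)->(1,1)
Step 2: p0:(1,2)->(2,2) | p1:(4,2)->(4,1)->EXIT | p2:(1,5)->(2,5) | p3:(1,1)->(2,1)
Step 3: p0:(2,2)->(3,2) | p1:escaped | p2:(2,5)->(3,5) | p3:(2,1)->(3,1)
Step 4: p0:(3,2)->(4,2) | p1:escaped | p2:(3,5)->(4,5) | p3:(3,1)->(4,1)->EXIT
Step 5: p0:(4,2)->(4,1)->EXIT | p1:escaped | p2:(4,5)->(4,4) | p3:escaped
Step 6: p0:escaped | p1:escaped | p2:(4,4)->(4,3) | p3:escaped
Step 7: p0:escaped | p1:escaped | p2:(4,3)->(4,2) | p3:escaped
Step 8: p0:escaped | p1:escaped | p2:(4,2)->(4,1)->EXIT | p3:escaped
Exit steps: [5, 2, 8, 4]
First to escape: p1 at step 2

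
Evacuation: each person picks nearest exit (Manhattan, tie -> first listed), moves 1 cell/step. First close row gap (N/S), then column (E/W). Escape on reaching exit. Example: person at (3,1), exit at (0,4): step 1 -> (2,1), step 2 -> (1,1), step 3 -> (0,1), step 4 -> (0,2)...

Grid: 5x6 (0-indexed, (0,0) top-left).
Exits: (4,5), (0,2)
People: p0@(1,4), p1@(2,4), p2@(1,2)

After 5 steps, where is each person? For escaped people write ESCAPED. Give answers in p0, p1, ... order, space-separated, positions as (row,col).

Step 1: p0:(1,4)->(0,4) | p1:(2,4)->(3,4) | p2:(1,2)->(0,2)->EXIT
Step 2: p0:(0,4)->(0,3) | p1:(3,4)->(4,4) | p2:escaped
Step 3: p0:(0,3)->(0,2)->EXIT | p1:(4,4)->(4,5)->EXIT | p2:escaped

ESCAPED ESCAPED ESCAPED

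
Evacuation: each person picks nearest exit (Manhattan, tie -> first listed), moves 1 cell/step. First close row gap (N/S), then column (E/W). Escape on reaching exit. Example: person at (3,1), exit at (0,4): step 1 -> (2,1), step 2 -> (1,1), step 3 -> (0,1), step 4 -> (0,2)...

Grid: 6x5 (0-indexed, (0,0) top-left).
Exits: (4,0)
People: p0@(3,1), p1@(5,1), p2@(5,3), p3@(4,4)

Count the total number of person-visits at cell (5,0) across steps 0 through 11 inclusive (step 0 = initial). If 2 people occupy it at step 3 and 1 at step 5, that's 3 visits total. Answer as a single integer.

Step 0: p0@(3,1) p1@(5,1) p2@(5,3) p3@(4,4) -> at (5,0): 0 [-], cum=0
Step 1: p0@(4,1) p1@(4,1) p2@(4,3) p3@(4,3) -> at (5,0): 0 [-], cum=0
Step 2: p0@ESC p1@ESC p2@(4,2) p3@(4,2) -> at (5,0): 0 [-], cum=0
Step 3: p0@ESC p1@ESC p2@(4,1) p3@(4,1) -> at (5,0): 0 [-], cum=0
Step 4: p0@ESC p1@ESC p2@ESC p3@ESC -> at (5,0): 0 [-], cum=0
Total visits = 0

Answer: 0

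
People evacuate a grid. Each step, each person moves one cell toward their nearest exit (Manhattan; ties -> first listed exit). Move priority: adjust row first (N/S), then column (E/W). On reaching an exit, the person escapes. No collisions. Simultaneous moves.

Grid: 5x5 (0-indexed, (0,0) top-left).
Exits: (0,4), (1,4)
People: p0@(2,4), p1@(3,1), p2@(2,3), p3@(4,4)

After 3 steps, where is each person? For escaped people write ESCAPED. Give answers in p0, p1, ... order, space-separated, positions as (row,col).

Step 1: p0:(2,4)->(1,4)->EXIT | p1:(3,1)->(2,1) | p2:(2,3)->(1,3) | p3:(4,4)->(3,4)
Step 2: p0:escaped | p1:(2,1)->(1,1) | p2:(1,3)->(1,4)->EXIT | p3:(3,4)->(2,4)
Step 3: p0:escaped | p1:(1,1)->(1,2) | p2:escaped | p3:(2,4)->(1,4)->EXIT

ESCAPED (1,2) ESCAPED ESCAPED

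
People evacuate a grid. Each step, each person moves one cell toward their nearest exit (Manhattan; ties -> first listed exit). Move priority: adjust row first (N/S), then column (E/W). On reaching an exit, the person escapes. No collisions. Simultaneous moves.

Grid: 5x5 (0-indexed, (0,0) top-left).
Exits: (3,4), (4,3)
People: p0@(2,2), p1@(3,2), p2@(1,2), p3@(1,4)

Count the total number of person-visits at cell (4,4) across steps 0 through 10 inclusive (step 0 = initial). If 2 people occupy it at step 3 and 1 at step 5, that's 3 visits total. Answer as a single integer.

Answer: 0

Derivation:
Step 0: p0@(2,2) p1@(3,2) p2@(1,2) p3@(1,4) -> at (4,4): 0 [-], cum=0
Step 1: p0@(3,2) p1@(3,3) p2@(2,2) p3@(2,4) -> at (4,4): 0 [-], cum=0
Step 2: p0@(3,3) p1@ESC p2@(3,2) p3@ESC -> at (4,4): 0 [-], cum=0
Step 3: p0@ESC p1@ESC p2@(3,3) p3@ESC -> at (4,4): 0 [-], cum=0
Step 4: p0@ESC p1@ESC p2@ESC p3@ESC -> at (4,4): 0 [-], cum=0
Total visits = 0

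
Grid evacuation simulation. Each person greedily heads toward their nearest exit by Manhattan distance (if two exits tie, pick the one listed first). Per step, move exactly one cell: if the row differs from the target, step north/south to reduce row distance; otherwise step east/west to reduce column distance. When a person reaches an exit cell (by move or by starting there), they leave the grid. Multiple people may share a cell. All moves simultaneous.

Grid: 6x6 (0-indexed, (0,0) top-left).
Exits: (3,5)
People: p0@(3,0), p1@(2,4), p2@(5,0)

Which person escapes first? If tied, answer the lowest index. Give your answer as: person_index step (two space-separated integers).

Step 1: p0:(3,0)->(3,1) | p1:(2,4)->(3,4) | p2:(5,0)->(4,0)
Step 2: p0:(3,1)->(3,2) | p1:(3,4)->(3,5)->EXIT | p2:(4,0)->(3,0)
Step 3: p0:(3,2)->(3,3) | p1:escaped | p2:(3,0)->(3,1)
Step 4: p0:(3,3)->(3,4) | p1:escaped | p2:(3,1)->(3,2)
Step 5: p0:(3,4)->(3,5)->EXIT | p1:escaped | p2:(3,2)->(3,3)
Step 6: p0:escaped | p1:escaped | p2:(3,3)->(3,4)
Step 7: p0:escaped | p1:escaped | p2:(3,4)->(3,5)->EXIT
Exit steps: [5, 2, 7]
First to escape: p1 at step 2

Answer: 1 2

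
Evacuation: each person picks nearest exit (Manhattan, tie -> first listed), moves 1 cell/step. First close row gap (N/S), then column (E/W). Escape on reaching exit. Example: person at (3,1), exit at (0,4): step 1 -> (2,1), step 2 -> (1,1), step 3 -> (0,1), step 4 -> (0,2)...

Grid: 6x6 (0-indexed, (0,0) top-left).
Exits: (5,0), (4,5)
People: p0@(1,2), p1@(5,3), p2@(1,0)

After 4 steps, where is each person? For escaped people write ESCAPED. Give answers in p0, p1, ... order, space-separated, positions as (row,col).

Step 1: p0:(1,2)->(2,2) | p1:(5,3)->(5,2) | p2:(1,0)->(2,0)
Step 2: p0:(2,2)->(3,2) | p1:(5,2)->(5,1) | p2:(2,0)->(3,0)
Step 3: p0:(3,2)->(4,2) | p1:(5,1)->(5,0)->EXIT | p2:(3,0)->(4,0)
Step 4: p0:(4,2)->(5,2) | p1:escaped | p2:(4,0)->(5,0)->EXIT

(5,2) ESCAPED ESCAPED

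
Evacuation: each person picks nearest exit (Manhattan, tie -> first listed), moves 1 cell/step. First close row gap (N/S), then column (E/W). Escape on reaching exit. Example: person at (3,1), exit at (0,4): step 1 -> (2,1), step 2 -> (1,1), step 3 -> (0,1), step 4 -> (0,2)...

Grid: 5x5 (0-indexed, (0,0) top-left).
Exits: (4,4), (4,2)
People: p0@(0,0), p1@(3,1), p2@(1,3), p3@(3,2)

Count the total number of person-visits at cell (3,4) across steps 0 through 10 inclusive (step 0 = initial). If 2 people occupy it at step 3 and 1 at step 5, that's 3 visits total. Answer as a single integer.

Step 0: p0@(0,0) p1@(3,1) p2@(1,3) p3@(3,2) -> at (3,4): 0 [-], cum=0
Step 1: p0@(1,0) p1@(4,1) p2@(2,3) p3@ESC -> at (3,4): 0 [-], cum=0
Step 2: p0@(2,0) p1@ESC p2@(3,3) p3@ESC -> at (3,4): 0 [-], cum=0
Step 3: p0@(3,0) p1@ESC p2@(4,3) p3@ESC -> at (3,4): 0 [-], cum=0
Step 4: p0@(4,0) p1@ESC p2@ESC p3@ESC -> at (3,4): 0 [-], cum=0
Step 5: p0@(4,1) p1@ESC p2@ESC p3@ESC -> at (3,4): 0 [-], cum=0
Step 6: p0@ESC p1@ESC p2@ESC p3@ESC -> at (3,4): 0 [-], cum=0
Total visits = 0

Answer: 0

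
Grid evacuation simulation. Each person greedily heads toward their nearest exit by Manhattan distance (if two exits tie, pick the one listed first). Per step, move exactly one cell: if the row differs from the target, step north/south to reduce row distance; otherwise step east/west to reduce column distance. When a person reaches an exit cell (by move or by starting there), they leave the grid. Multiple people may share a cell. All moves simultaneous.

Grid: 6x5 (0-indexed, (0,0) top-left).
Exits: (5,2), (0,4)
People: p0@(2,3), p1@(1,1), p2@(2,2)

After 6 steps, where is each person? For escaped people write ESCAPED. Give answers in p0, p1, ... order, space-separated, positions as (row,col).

Step 1: p0:(2,3)->(1,3) | p1:(1,1)->(0,1) | p2:(2,2)->(3,2)
Step 2: p0:(1,3)->(0,3) | p1:(0,1)->(0,2) | p2:(3,2)->(4,2)
Step 3: p0:(0,3)->(0,4)->EXIT | p1:(0,2)->(0,3) | p2:(4,2)->(5,2)->EXIT
Step 4: p0:escaped | p1:(0,3)->(0,4)->EXIT | p2:escaped

ESCAPED ESCAPED ESCAPED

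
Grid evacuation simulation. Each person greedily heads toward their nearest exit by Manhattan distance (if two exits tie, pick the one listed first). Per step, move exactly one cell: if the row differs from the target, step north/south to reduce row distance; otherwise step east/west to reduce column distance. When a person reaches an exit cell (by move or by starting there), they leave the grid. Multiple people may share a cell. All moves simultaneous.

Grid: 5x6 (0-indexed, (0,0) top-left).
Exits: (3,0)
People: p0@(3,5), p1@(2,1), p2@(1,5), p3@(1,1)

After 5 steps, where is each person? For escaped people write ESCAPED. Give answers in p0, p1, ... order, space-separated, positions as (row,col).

Step 1: p0:(3,5)->(3,4) | p1:(2,1)->(3,1) | p2:(1,5)->(2,5) | p3:(1,1)->(2,1)
Step 2: p0:(3,4)->(3,3) | p1:(3,1)->(3,0)->EXIT | p2:(2,5)->(3,5) | p3:(2,1)->(3,1)
Step 3: p0:(3,3)->(3,2) | p1:escaped | p2:(3,5)->(3,4) | p3:(3,1)->(3,0)->EXIT
Step 4: p0:(3,2)->(3,1) | p1:escaped | p2:(3,4)->(3,3) | p3:escaped
Step 5: p0:(3,1)->(3,0)->EXIT | p1:escaped | p2:(3,3)->(3,2) | p3:escaped

ESCAPED ESCAPED (3,2) ESCAPED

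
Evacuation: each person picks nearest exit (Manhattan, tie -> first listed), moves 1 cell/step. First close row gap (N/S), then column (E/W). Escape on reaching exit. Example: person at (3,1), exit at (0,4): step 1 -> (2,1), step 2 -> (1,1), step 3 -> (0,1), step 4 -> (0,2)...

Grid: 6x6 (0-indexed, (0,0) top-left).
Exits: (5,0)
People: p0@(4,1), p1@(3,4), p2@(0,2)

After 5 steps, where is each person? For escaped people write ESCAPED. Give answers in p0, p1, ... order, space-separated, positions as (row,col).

Step 1: p0:(4,1)->(5,1) | p1:(3,4)->(4,4) | p2:(0,2)->(1,2)
Step 2: p0:(5,1)->(5,0)->EXIT | p1:(4,4)->(5,4) | p2:(1,2)->(2,2)
Step 3: p0:escaped | p1:(5,4)->(5,3) | p2:(2,2)->(3,2)
Step 4: p0:escaped | p1:(5,3)->(5,2) | p2:(3,2)->(4,2)
Step 5: p0:escaped | p1:(5,2)->(5,1) | p2:(4,2)->(5,2)

ESCAPED (5,1) (5,2)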